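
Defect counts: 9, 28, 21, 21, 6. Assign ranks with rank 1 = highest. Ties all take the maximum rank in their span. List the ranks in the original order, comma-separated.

4, 1, 3, 3, 5

Sorted (descending): 28, 21, 21, 9, 6
The 2 values of 21 occupy positions 2–3 → each gets rank 3.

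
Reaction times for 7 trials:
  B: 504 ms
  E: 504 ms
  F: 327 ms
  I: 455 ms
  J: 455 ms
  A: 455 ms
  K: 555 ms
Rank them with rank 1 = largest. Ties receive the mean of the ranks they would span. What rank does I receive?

5

Sorted (descending): 555, 504, 504, 455, 455, 455, 327
The 2 values of 504 occupy positions 2–3 → average rank (2+3)/2 = 2.5.
The 3 values of 455 occupy positions 4–6 → average rank 5.
I has value 455 ms → rank 5.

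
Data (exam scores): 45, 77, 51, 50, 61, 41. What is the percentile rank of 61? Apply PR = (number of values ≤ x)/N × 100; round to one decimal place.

N = 6.
Strictly below 61: 4. Equal to 61: 1.
PR = 5/6 × 100 = 83.3

83.3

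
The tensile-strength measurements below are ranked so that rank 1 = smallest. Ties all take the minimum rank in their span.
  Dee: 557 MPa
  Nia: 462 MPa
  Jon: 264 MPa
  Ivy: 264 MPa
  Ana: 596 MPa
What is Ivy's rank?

Sorted (ascending): 264, 264, 462, 557, 596
The 2 values of 264 occupy positions 1–2 → each gets rank 1.
Ivy has value 264 MPa → rank 1.

1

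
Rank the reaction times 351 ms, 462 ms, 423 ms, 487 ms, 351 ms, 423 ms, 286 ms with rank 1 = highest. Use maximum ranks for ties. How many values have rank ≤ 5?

4

Sorted (descending): 487, 462, 423, 423, 351, 351, 286
The 2 values of 423 occupy positions 3–4 → each gets rank 4.
The 2 values of 351 occupy positions 5–6 → each gets rank 6.
Ranks ≤ 5: {1, 2, 4, 4} → 4 values.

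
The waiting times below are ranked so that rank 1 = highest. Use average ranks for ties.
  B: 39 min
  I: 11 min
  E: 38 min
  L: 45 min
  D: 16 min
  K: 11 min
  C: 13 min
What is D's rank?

4

Sorted (descending): 45, 39, 38, 16, 13, 11, 11
The 2 values of 11 occupy positions 6–7 → average rank (6+7)/2 = 6.5.
D has value 16 min → rank 4.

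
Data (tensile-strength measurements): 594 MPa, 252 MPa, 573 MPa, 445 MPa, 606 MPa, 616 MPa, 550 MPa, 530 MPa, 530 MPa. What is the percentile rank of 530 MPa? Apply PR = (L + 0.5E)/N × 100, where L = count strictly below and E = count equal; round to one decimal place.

N = 9.
Strictly below 530: 2. Equal to 530: 2.
PR = (2 + 0.5·2)/9 × 100 = 33.3

33.3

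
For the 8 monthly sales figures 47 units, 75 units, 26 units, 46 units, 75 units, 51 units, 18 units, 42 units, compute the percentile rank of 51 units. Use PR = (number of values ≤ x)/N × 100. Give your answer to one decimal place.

N = 8.
Strictly below 51: 5. Equal to 51: 1.
PR = 6/8 × 100 = 75.0

75.0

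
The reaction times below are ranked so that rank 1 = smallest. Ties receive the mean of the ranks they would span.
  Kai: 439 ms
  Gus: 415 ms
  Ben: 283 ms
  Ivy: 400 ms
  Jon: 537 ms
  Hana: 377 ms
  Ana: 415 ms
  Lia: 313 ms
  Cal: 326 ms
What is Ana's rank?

6.5

Sorted (ascending): 283, 313, 326, 377, 400, 415, 415, 439, 537
The 2 values of 415 occupy positions 6–7 → average rank (6+7)/2 = 6.5.
Ana has value 415 ms → rank 6.5.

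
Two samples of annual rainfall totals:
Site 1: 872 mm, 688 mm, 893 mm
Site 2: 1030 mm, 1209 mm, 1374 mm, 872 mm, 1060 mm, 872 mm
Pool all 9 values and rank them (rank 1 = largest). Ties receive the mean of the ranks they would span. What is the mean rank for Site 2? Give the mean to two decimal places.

Sorted (descending): 1374, 1209, 1060, 1030, 893, 872, 872, 872, 688
The 3 values of 872 occupy positions 6–8 → average rank 7.
Site 2 values → pooled ranks: 1030→4, 1209→2, 1374→1, 872→7, 1060→3, 872→7
Mean rank = (4 + 2 + 1 + 7 + 3 + 7) / 6 = 4.00

4.00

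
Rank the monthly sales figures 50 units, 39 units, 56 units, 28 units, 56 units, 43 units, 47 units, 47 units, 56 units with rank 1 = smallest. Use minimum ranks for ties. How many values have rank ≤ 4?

5

Sorted (ascending): 28, 39, 43, 47, 47, 50, 56, 56, 56
The 2 values of 47 occupy positions 4–5 → each gets rank 4.
The 3 values of 56 occupy positions 7–9 → each gets rank 7.
Ranks ≤ 4: {1, 2, 3, 4, 4} → 5 values.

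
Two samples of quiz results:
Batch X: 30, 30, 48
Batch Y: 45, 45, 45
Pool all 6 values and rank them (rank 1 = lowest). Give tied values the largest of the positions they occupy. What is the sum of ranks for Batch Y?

Sorted (ascending): 30, 30, 45, 45, 45, 48
The 2 values of 30 occupy positions 1–2 → each gets rank 2.
The 3 values of 45 occupy positions 3–5 → each gets rank 5.
Batch Y values → pooled ranks: 45→5, 45→5, 45→5
Rank sum = 5 + 5 + 5 = 15

15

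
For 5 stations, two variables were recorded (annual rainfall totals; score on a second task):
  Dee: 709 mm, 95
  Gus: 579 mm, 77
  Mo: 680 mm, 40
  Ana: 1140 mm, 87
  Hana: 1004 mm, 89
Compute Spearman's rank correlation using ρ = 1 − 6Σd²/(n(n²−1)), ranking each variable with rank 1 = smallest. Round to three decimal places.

Ranks of variable 1: 3, 1, 2, 5, 4
Ranks of variable 2: 5, 2, 1, 3, 4
d = r₁ − r₂: -2, -1, 1, 2, 0
d²: 4, 1, 1, 4, 0; Σd² = 10
ρ = 1 − 6·10/(5·24) = 1 − 60/120 = 0.500

0.500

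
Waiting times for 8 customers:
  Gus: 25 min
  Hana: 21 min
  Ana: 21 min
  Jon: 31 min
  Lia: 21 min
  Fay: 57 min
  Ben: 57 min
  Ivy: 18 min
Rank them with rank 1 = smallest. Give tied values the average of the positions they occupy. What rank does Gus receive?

Sorted (ascending): 18, 21, 21, 21, 25, 31, 57, 57
The 3 values of 21 occupy positions 2–4 → average rank 3.
The 2 values of 57 occupy positions 7–8 → average rank (7+8)/2 = 7.5.
Gus has value 25 min → rank 5.

5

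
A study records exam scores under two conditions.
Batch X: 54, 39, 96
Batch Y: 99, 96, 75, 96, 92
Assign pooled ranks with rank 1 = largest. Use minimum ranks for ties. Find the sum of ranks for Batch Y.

Sorted (descending): 99, 96, 96, 96, 92, 75, 54, 39
The 3 values of 96 occupy positions 2–4 → each gets rank 2.
Batch Y values → pooled ranks: 99→1, 96→2, 75→6, 96→2, 92→5
Rank sum = 1 + 2 + 6 + 2 + 5 = 16

16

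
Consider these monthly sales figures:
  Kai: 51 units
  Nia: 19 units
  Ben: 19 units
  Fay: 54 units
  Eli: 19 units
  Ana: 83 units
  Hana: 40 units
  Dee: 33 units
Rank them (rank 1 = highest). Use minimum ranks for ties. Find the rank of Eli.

6

Sorted (descending): 83, 54, 51, 40, 33, 19, 19, 19
The 3 values of 19 occupy positions 6–8 → each gets rank 6.
Eli has value 19 units → rank 6.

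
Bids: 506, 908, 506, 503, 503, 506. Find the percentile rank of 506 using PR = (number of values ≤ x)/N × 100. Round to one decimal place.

83.3

N = 6.
Strictly below 506: 2. Equal to 506: 3.
PR = 5/6 × 100 = 83.3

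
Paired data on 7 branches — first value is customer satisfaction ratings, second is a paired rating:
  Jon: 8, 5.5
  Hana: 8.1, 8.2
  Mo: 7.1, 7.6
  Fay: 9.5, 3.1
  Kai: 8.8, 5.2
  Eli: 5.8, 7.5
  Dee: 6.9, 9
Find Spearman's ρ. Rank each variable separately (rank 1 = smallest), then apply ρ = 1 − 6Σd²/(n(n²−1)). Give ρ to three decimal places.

Ranks of variable 1: 4, 5, 3, 7, 6, 1, 2
Ranks of variable 2: 3, 6, 5, 1, 2, 4, 7
d = r₁ − r₂: 1, -1, -2, 6, 4, -3, -5
d²: 1, 1, 4, 36, 16, 9, 25; Σd² = 92
ρ = 1 − 6·92/(7·48) = 1 − 552/336 = -0.643

-0.643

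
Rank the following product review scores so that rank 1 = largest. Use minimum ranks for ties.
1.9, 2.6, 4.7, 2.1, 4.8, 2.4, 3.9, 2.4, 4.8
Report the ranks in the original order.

Sorted (descending): 4.8, 4.8, 4.7, 3.9, 2.6, 2.4, 2.4, 2.1, 1.9
The 2 values of 4.8 occupy positions 1–2 → each gets rank 1.
The 2 values of 2.4 occupy positions 6–7 → each gets rank 6.

9, 5, 3, 8, 1, 6, 4, 6, 1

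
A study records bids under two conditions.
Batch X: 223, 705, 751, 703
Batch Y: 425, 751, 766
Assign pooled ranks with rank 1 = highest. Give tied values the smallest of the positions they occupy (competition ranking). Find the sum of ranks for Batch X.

Sorted (descending): 766, 751, 751, 705, 703, 425, 223
The 2 values of 751 occupy positions 2–3 → each gets rank 2.
Batch X values → pooled ranks: 223→7, 705→4, 751→2, 703→5
Rank sum = 7 + 4 + 2 + 5 = 18

18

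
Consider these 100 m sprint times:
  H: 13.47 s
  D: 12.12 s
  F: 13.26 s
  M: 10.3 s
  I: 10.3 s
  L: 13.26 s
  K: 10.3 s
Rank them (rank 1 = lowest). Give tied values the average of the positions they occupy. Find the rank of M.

2

Sorted (ascending): 10.3, 10.3, 10.3, 12.12, 13.26, 13.26, 13.47
The 3 values of 10.3 occupy positions 1–3 → average rank 2.
The 2 values of 13.26 occupy positions 5–6 → average rank (5+6)/2 = 5.5.
M has value 10.3 s → rank 2.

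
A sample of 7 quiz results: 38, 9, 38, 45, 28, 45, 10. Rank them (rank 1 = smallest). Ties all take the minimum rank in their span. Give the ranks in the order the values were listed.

Sorted (ascending): 9, 10, 28, 38, 38, 45, 45
The 2 values of 38 occupy positions 4–5 → each gets rank 4.
The 2 values of 45 occupy positions 6–7 → each gets rank 6.

4, 1, 4, 6, 3, 6, 2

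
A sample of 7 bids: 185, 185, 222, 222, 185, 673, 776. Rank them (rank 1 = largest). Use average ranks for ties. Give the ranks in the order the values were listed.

Sorted (descending): 776, 673, 222, 222, 185, 185, 185
The 2 values of 222 occupy positions 3–4 → average rank (3+4)/2 = 3.5.
The 3 values of 185 occupy positions 5–7 → average rank 6.

6, 6, 3.5, 3.5, 6, 2, 1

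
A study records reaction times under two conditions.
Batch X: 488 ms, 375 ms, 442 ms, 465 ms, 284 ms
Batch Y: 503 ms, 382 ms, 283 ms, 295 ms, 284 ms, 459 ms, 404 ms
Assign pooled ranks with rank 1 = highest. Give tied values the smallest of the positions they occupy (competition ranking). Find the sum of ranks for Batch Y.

49

Sorted (descending): 503, 488, 465, 459, 442, 404, 382, 375, 295, 284, 284, 283
The 2 values of 284 occupy positions 10–11 → each gets rank 10.
Batch Y values → pooled ranks: 503→1, 382→7, 283→12, 295→9, 284→10, 459→4, 404→6
Rank sum = 1 + 7 + 12 + 9 + 10 + 4 + 6 = 49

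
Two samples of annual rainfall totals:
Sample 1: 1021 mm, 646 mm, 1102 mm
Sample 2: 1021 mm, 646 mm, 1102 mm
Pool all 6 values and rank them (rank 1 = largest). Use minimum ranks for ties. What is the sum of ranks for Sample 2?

9

Sorted (descending): 1102, 1102, 1021, 1021, 646, 646
The 2 values of 1102 occupy positions 1–2 → each gets rank 1.
The 2 values of 1021 occupy positions 3–4 → each gets rank 3.
The 2 values of 646 occupy positions 5–6 → each gets rank 5.
Sample 2 values → pooled ranks: 1021→3, 646→5, 1102→1
Rank sum = 3 + 5 + 1 = 9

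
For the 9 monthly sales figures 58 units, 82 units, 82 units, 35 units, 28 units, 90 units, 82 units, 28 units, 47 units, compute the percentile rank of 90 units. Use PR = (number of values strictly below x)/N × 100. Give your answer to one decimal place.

88.9

N = 9.
Strictly below 90: 8. Equal to 90: 1.
PR = 8/9 × 100 = 88.9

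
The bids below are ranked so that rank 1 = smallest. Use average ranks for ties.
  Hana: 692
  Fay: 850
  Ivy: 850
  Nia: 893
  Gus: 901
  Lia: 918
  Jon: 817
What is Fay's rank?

Sorted (ascending): 692, 817, 850, 850, 893, 901, 918
The 2 values of 850 occupy positions 3–4 → average rank (3+4)/2 = 3.5.
Fay has value 850 → rank 3.5.

3.5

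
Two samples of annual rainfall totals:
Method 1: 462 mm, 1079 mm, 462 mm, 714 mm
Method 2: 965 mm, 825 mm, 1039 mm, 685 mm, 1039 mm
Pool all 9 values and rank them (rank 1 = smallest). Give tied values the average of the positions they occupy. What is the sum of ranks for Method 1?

16

Sorted (ascending): 462, 462, 685, 714, 825, 965, 1039, 1039, 1079
The 2 values of 462 occupy positions 1–2 → average rank (1+2)/2 = 1.5.
The 2 values of 1039 occupy positions 7–8 → average rank (7+8)/2 = 7.5.
Method 1 values → pooled ranks: 462→1.5, 1079→9, 462→1.5, 714→4
Rank sum = 1.5 + 9 + 1.5 + 4 = 16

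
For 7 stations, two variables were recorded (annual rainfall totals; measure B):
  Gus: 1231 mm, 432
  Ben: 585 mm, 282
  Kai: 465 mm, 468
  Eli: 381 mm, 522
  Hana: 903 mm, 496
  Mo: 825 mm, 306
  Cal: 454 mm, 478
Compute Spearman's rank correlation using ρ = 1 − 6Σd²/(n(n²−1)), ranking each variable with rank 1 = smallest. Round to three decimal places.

-0.429

Ranks of variable 1: 7, 4, 3, 1, 6, 5, 2
Ranks of variable 2: 3, 1, 4, 7, 6, 2, 5
d = r₁ − r₂: 4, 3, -1, -6, 0, 3, -3
d²: 16, 9, 1, 36, 0, 9, 9; Σd² = 80
ρ = 1 − 6·80/(7·48) = 1 − 480/336 = -0.429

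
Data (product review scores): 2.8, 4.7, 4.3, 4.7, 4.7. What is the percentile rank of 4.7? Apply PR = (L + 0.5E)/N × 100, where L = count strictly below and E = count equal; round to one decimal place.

70.0

N = 5.
Strictly below 4.7: 2. Equal to 4.7: 3.
PR = (2 + 0.5·3)/5 × 100 = 70.0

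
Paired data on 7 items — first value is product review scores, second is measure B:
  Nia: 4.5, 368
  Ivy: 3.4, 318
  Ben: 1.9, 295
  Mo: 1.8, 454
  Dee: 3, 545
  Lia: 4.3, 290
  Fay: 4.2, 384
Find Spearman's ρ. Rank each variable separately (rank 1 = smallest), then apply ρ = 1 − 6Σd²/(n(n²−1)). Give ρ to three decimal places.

-0.357

Ranks of variable 1: 7, 4, 2, 1, 3, 6, 5
Ranks of variable 2: 4, 3, 2, 6, 7, 1, 5
d = r₁ − r₂: 3, 1, 0, -5, -4, 5, 0
d²: 9, 1, 0, 25, 16, 25, 0; Σd² = 76
ρ = 1 − 6·76/(7·48) = 1 − 456/336 = -0.357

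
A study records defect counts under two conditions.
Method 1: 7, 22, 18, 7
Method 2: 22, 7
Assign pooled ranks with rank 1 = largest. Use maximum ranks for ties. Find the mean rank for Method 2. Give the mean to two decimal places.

Sorted (descending): 22, 22, 18, 7, 7, 7
The 2 values of 22 occupy positions 1–2 → each gets rank 2.
The 3 values of 7 occupy positions 4–6 → each gets rank 6.
Method 2 values → pooled ranks: 22→2, 7→6
Mean rank = (2 + 6) / 2 = 4.00

4.00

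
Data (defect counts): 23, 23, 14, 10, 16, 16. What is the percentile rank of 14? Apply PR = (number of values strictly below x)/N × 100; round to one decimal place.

16.7

N = 6.
Strictly below 14: 1. Equal to 14: 1.
PR = 1/6 × 100 = 16.7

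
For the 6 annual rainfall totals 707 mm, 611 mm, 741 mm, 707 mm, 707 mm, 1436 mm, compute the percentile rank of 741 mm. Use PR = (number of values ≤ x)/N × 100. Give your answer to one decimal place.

83.3

N = 6.
Strictly below 741: 4. Equal to 741: 1.
PR = 5/6 × 100 = 83.3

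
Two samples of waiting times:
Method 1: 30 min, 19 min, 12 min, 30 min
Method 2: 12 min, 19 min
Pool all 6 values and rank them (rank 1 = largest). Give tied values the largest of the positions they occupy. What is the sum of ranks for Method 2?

10

Sorted (descending): 30, 30, 19, 19, 12, 12
The 2 values of 30 occupy positions 1–2 → each gets rank 2.
The 2 values of 19 occupy positions 3–4 → each gets rank 4.
The 2 values of 12 occupy positions 5–6 → each gets rank 6.
Method 2 values → pooled ranks: 12→6, 19→4
Rank sum = 6 + 4 = 10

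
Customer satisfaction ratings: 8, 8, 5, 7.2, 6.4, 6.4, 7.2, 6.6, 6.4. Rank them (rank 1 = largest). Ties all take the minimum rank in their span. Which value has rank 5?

Sorted (descending): 8, 8, 7.2, 7.2, 6.6, 6.4, 6.4, 6.4, 5
The 2 values of 8 occupy positions 1–2 → each gets rank 1.
The 2 values of 7.2 occupy positions 3–4 → each gets rank 3.
The 3 values of 6.4 occupy positions 6–8 → each gets rank 6.
Rank 5 → value 6.6.

6.6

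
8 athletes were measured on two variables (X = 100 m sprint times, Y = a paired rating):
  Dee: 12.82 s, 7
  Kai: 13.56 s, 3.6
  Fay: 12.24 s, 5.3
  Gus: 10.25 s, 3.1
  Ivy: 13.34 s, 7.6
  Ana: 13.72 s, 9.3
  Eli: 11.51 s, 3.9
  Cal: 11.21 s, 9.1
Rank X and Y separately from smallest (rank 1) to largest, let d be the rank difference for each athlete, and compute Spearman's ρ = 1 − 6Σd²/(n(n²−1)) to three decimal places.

0.405

Ranks of variable 1: 5, 7, 4, 1, 6, 8, 3, 2
Ranks of variable 2: 5, 2, 4, 1, 6, 8, 3, 7
d = r₁ − r₂: 0, 5, 0, 0, 0, 0, 0, -5
d²: 0, 25, 0, 0, 0, 0, 0, 25; Σd² = 50
ρ = 1 − 6·50/(8·63) = 1 − 300/504 = 0.405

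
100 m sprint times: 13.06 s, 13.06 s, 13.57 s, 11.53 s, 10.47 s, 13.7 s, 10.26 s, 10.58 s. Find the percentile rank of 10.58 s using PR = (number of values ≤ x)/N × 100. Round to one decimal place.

37.5

N = 8.
Strictly below 10.58: 2. Equal to 10.58: 1.
PR = 3/8 × 100 = 37.5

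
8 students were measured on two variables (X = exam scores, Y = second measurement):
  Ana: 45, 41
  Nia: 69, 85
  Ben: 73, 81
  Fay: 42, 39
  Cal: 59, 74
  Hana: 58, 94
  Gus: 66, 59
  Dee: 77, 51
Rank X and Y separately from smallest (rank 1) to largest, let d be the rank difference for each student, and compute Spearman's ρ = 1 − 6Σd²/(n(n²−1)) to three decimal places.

0.357

Ranks of variable 1: 2, 6, 7, 1, 4, 3, 5, 8
Ranks of variable 2: 2, 7, 6, 1, 5, 8, 4, 3
d = r₁ − r₂: 0, -1, 1, 0, -1, -5, 1, 5
d²: 0, 1, 1, 0, 1, 25, 1, 25; Σd² = 54
ρ = 1 − 6·54/(8·63) = 1 − 324/504 = 0.357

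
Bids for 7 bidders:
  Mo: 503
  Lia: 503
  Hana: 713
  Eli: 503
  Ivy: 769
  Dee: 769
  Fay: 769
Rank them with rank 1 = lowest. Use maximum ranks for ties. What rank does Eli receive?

Sorted (ascending): 503, 503, 503, 713, 769, 769, 769
The 3 values of 503 occupy positions 1–3 → each gets rank 3.
The 3 values of 769 occupy positions 5–7 → each gets rank 7.
Eli has value 503 → rank 3.

3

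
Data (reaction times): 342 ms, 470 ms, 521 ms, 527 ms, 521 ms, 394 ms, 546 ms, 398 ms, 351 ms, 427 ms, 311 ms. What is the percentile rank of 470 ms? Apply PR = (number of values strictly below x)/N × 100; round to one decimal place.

54.5

N = 11.
Strictly below 470: 6. Equal to 470: 1.
PR = 6/11 × 100 = 54.5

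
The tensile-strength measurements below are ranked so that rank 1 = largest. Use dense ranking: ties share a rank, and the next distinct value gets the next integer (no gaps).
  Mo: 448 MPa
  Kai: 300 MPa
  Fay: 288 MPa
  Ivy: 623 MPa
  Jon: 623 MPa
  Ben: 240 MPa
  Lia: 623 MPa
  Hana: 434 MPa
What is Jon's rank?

Sorted (descending): 623, 623, 623, 448, 434, 300, 288, 240
The 3 values of 623 share dense rank 1.
Remaining distinct values take the next consecutive integers.
Jon has value 623 MPa → rank 1.

1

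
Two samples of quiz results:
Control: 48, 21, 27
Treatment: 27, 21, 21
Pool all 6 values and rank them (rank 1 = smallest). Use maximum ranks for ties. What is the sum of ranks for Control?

Sorted (ascending): 21, 21, 21, 27, 27, 48
The 3 values of 21 occupy positions 1–3 → each gets rank 3.
The 2 values of 27 occupy positions 4–5 → each gets rank 5.
Control values → pooled ranks: 48→6, 21→3, 27→5
Rank sum = 6 + 3 + 5 = 14

14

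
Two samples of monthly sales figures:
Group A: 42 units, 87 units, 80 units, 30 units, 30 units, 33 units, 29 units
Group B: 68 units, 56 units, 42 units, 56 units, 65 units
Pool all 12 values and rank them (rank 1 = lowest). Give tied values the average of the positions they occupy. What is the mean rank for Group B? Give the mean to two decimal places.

7.90

Sorted (ascending): 29, 30, 30, 33, 42, 42, 56, 56, 65, 68, 80, 87
The 2 values of 30 occupy positions 2–3 → average rank (2+3)/2 = 2.5.
The 2 values of 42 occupy positions 5–6 → average rank (5+6)/2 = 5.5.
The 2 values of 56 occupy positions 7–8 → average rank (7+8)/2 = 7.5.
Group B values → pooled ranks: 68→10, 56→7.5, 42→5.5, 56→7.5, 65→9
Mean rank = (10 + 7.5 + 5.5 + 7.5 + 9) / 5 = 7.90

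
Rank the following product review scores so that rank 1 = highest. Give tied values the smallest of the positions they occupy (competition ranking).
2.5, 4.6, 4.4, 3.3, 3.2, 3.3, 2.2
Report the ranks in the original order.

Sorted (descending): 4.6, 4.4, 3.3, 3.3, 3.2, 2.5, 2.2
The 2 values of 3.3 occupy positions 3–4 → each gets rank 3.

6, 1, 2, 3, 5, 3, 7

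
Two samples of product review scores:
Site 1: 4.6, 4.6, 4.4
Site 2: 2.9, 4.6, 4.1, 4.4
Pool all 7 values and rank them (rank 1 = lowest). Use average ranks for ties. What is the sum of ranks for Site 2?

12.5

Sorted (ascending): 2.9, 4.1, 4.4, 4.4, 4.6, 4.6, 4.6
The 2 values of 4.4 occupy positions 3–4 → average rank (3+4)/2 = 3.5.
The 3 values of 4.6 occupy positions 5–7 → average rank 6.
Site 2 values → pooled ranks: 2.9→1, 4.6→6, 4.1→2, 4.4→3.5
Rank sum = 1 + 6 + 2 + 3.5 = 12.5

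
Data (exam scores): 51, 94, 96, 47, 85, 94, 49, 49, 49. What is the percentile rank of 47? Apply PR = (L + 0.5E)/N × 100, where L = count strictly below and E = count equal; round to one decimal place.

5.6

N = 9.
Strictly below 47: 0. Equal to 47: 1.
PR = (0 + 0.5·1)/9 × 100 = 5.6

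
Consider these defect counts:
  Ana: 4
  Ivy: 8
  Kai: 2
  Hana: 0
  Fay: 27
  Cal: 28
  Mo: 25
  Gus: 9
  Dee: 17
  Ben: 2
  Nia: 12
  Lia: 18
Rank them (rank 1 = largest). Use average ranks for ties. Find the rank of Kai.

Sorted (descending): 28, 27, 25, 18, 17, 12, 9, 8, 4, 2, 2, 0
The 2 values of 2 occupy positions 10–11 → average rank (10+11)/2 = 10.5.
Kai has value 2 → rank 10.5.

10.5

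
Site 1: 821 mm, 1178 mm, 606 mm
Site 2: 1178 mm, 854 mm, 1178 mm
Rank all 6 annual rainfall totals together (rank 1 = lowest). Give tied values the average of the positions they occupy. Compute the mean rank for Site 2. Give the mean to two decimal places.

4.33

Sorted (ascending): 606, 821, 854, 1178, 1178, 1178
The 3 values of 1178 occupy positions 4–6 → average rank 5.
Site 2 values → pooled ranks: 1178→5, 854→3, 1178→5
Mean rank = (5 + 3 + 5) / 3 = 4.33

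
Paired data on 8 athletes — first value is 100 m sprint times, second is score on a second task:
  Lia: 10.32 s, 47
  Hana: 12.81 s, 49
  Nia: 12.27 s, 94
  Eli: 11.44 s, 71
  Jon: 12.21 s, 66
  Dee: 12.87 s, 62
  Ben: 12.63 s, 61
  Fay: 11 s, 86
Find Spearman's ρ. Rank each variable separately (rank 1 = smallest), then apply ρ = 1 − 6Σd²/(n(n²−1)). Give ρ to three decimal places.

Ranks of variable 1: 1, 7, 5, 3, 4, 8, 6, 2
Ranks of variable 2: 1, 2, 8, 6, 5, 4, 3, 7
d = r₁ − r₂: 0, 5, -3, -3, -1, 4, 3, -5
d²: 0, 25, 9, 9, 1, 16, 9, 25; Σd² = 94
ρ = 1 − 6·94/(8·63) = 1 − 564/504 = -0.119

-0.119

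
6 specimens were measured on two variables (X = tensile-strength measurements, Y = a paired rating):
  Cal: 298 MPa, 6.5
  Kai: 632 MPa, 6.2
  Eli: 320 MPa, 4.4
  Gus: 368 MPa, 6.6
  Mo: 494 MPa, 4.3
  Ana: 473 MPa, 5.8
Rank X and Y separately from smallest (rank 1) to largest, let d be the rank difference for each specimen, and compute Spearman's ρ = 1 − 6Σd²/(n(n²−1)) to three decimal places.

-0.314

Ranks of variable 1: 1, 6, 2, 3, 5, 4
Ranks of variable 2: 5, 4, 2, 6, 1, 3
d = r₁ − r₂: -4, 2, 0, -3, 4, 1
d²: 16, 4, 0, 9, 16, 1; Σd² = 46
ρ = 1 − 6·46/(6·35) = 1 − 276/210 = -0.314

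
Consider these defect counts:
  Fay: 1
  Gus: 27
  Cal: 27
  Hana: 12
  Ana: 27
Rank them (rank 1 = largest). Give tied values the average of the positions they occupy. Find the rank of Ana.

Sorted (descending): 27, 27, 27, 12, 1
The 3 values of 27 occupy positions 1–3 → average rank 2.
Ana has value 27 → rank 2.

2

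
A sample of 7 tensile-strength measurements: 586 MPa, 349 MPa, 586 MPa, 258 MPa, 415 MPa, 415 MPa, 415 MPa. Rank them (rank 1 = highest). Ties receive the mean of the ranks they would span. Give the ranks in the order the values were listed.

Sorted (descending): 586, 586, 415, 415, 415, 349, 258
The 2 values of 586 occupy positions 1–2 → average rank (1+2)/2 = 1.5.
The 3 values of 415 occupy positions 3–5 → average rank 4.

1.5, 6, 1.5, 7, 4, 4, 4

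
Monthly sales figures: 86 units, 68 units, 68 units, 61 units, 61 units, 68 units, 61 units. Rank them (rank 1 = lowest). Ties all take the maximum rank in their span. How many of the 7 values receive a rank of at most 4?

Sorted (ascending): 61, 61, 61, 68, 68, 68, 86
The 3 values of 61 occupy positions 1–3 → each gets rank 3.
The 3 values of 68 occupy positions 4–6 → each gets rank 6.
Ranks ≤ 4: {3, 3, 3} → 3 values.

3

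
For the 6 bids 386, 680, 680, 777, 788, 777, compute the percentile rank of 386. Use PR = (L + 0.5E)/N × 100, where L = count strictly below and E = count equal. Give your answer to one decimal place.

8.3

N = 6.
Strictly below 386: 0. Equal to 386: 1.
PR = (0 + 0.5·1)/6 × 100 = 8.3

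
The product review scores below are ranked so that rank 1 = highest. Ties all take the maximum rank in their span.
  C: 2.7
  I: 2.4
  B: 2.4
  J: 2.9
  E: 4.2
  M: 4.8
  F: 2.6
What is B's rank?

Sorted (descending): 4.8, 4.2, 2.9, 2.7, 2.6, 2.4, 2.4
The 2 values of 2.4 occupy positions 6–7 → each gets rank 7.
B has value 2.4 → rank 7.

7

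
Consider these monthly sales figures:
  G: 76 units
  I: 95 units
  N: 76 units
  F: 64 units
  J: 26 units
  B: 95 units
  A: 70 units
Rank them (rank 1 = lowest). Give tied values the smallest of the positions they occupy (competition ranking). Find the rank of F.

2

Sorted (ascending): 26, 64, 70, 76, 76, 95, 95
The 2 values of 76 occupy positions 4–5 → each gets rank 4.
The 2 values of 95 occupy positions 6–7 → each gets rank 6.
F has value 64 units → rank 2.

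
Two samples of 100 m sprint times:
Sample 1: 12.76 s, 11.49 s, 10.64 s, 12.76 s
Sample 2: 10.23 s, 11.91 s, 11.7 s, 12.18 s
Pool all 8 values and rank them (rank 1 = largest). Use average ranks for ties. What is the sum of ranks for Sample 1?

16

Sorted (descending): 12.76, 12.76, 12.18, 11.91, 11.7, 11.49, 10.64, 10.23
The 2 values of 12.76 occupy positions 1–2 → average rank (1+2)/2 = 1.5.
Sample 1 values → pooled ranks: 12.76→1.5, 11.49→6, 10.64→7, 12.76→1.5
Rank sum = 1.5 + 6 + 7 + 1.5 = 16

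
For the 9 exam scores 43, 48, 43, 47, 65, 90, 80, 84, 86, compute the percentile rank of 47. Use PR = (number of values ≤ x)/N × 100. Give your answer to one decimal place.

33.3

N = 9.
Strictly below 47: 2. Equal to 47: 1.
PR = 3/9 × 100 = 33.3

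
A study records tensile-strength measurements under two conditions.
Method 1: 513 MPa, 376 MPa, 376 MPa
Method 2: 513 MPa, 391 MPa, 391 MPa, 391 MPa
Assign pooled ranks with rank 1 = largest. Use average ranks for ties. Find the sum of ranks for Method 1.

14.5

Sorted (descending): 513, 513, 391, 391, 391, 376, 376
The 2 values of 513 occupy positions 1–2 → average rank (1+2)/2 = 1.5.
The 3 values of 391 occupy positions 3–5 → average rank 4.
The 2 values of 376 occupy positions 6–7 → average rank (6+7)/2 = 6.5.
Method 1 values → pooled ranks: 513→1.5, 376→6.5, 376→6.5
Rank sum = 1.5 + 6.5 + 6.5 = 14.5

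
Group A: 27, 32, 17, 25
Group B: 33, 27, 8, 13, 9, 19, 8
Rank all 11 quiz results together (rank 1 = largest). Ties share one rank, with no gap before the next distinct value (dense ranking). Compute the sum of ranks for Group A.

Sorted (descending): 33, 32, 27, 27, 25, 19, 17, 13, 9, 8, 8
The 2 values of 27 share dense rank 3.
The 2 values of 8 share dense rank 9.
Remaining distinct values take the next consecutive integers.
Group A values → pooled ranks: 27→3, 32→2, 17→6, 25→4
Rank sum = 3 + 2 + 6 + 4 = 15

15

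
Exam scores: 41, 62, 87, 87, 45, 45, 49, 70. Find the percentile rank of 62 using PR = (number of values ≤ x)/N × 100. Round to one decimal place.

N = 8.
Strictly below 62: 4. Equal to 62: 1.
PR = 5/8 × 100 = 62.5

62.5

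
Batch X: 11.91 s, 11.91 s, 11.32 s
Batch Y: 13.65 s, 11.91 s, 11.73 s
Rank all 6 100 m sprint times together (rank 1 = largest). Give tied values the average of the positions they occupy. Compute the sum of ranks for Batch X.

Sorted (descending): 13.65, 11.91, 11.91, 11.91, 11.73, 11.32
The 3 values of 11.91 occupy positions 2–4 → average rank 3.
Batch X values → pooled ranks: 11.91→3, 11.91→3, 11.32→6
Rank sum = 3 + 3 + 6 = 12

12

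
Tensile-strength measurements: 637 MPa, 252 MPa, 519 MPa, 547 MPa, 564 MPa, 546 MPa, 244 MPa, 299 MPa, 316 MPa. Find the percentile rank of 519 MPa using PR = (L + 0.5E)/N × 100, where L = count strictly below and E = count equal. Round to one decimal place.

50.0

N = 9.
Strictly below 519: 4. Equal to 519: 1.
PR = (4 + 0.5·1)/9 × 100 = 50.0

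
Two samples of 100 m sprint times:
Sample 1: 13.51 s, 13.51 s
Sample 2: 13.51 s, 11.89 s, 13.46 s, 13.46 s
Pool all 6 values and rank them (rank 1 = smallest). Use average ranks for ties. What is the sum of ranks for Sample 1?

Sorted (ascending): 11.89, 13.46, 13.46, 13.51, 13.51, 13.51
The 2 values of 13.46 occupy positions 2–3 → average rank (2+3)/2 = 2.5.
The 3 values of 13.51 occupy positions 4–6 → average rank 5.
Sample 1 values → pooled ranks: 13.51→5, 13.51→5
Rank sum = 5 + 5 = 10

10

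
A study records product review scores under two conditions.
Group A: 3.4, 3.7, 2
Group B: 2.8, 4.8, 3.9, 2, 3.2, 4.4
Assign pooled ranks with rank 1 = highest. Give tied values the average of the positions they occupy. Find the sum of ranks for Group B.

27.5

Sorted (descending): 4.8, 4.4, 3.9, 3.7, 3.4, 3.2, 2.8, 2, 2
The 2 values of 2 occupy positions 8–9 → average rank (8+9)/2 = 8.5.
Group B values → pooled ranks: 2.8→7, 4.8→1, 3.9→3, 2→8.5, 3.2→6, 4.4→2
Rank sum = 7 + 1 + 3 + 8.5 + 6 + 2 = 27.5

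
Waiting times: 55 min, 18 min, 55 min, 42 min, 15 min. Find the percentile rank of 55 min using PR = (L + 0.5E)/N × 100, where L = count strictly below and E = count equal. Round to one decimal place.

N = 5.
Strictly below 55: 3. Equal to 55: 2.
PR = (3 + 0.5·2)/5 × 100 = 80.0

80.0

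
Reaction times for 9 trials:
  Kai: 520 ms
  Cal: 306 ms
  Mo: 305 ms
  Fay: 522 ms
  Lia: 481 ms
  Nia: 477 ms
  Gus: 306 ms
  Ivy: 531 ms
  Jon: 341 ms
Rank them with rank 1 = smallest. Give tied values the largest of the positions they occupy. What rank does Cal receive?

3

Sorted (ascending): 305, 306, 306, 341, 477, 481, 520, 522, 531
The 2 values of 306 occupy positions 2–3 → each gets rank 3.
Cal has value 306 ms → rank 3.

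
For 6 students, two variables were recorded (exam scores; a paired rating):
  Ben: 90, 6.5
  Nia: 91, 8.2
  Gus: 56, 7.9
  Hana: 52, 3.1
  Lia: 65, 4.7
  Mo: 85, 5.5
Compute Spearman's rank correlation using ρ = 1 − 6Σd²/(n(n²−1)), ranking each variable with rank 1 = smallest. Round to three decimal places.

Ranks of variable 1: 5, 6, 2, 1, 3, 4
Ranks of variable 2: 4, 6, 5, 1, 2, 3
d = r₁ − r₂: 1, 0, -3, 0, 1, 1
d²: 1, 0, 9, 0, 1, 1; Σd² = 12
ρ = 1 − 6·12/(6·35) = 1 − 72/210 = 0.657

0.657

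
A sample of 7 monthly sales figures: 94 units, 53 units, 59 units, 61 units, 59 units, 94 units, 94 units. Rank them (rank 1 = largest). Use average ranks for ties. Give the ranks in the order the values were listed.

Sorted (descending): 94, 94, 94, 61, 59, 59, 53
The 3 values of 94 occupy positions 1–3 → average rank 2.
The 2 values of 59 occupy positions 5–6 → average rank (5+6)/2 = 5.5.

2, 7, 5.5, 4, 5.5, 2, 2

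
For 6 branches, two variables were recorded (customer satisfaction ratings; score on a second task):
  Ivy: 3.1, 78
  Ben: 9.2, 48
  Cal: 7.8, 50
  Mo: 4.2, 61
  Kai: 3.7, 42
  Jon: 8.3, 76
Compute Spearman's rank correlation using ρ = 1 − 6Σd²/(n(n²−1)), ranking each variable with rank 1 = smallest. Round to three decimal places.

-0.257

Ranks of variable 1: 1, 6, 4, 3, 2, 5
Ranks of variable 2: 6, 2, 3, 4, 1, 5
d = r₁ − r₂: -5, 4, 1, -1, 1, 0
d²: 25, 16, 1, 1, 1, 0; Σd² = 44
ρ = 1 − 6·44/(6·35) = 1 − 264/210 = -0.257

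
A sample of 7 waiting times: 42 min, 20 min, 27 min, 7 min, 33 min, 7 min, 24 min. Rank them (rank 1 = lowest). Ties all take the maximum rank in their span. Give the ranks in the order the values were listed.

Sorted (ascending): 7, 7, 20, 24, 27, 33, 42
The 2 values of 7 occupy positions 1–2 → each gets rank 2.

7, 3, 5, 2, 6, 2, 4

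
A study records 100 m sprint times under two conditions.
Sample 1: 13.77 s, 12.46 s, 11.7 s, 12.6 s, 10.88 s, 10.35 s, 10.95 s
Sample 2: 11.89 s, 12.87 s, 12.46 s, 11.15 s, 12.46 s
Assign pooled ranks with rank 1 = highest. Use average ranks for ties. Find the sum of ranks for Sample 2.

28

Sorted (descending): 13.77, 12.87, 12.6, 12.46, 12.46, 12.46, 11.89, 11.7, 11.15, 10.95, 10.88, 10.35
The 3 values of 12.46 occupy positions 4–6 → average rank 5.
Sample 2 values → pooled ranks: 11.89→7, 12.87→2, 12.46→5, 11.15→9, 12.46→5
Rank sum = 7 + 2 + 5 + 9 + 5 = 28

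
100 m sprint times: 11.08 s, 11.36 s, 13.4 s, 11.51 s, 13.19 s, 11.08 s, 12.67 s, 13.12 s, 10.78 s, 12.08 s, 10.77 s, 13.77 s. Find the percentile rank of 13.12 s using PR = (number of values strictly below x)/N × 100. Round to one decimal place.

66.7

N = 12.
Strictly below 13.12: 8. Equal to 13.12: 1.
PR = 8/12 × 100 = 66.7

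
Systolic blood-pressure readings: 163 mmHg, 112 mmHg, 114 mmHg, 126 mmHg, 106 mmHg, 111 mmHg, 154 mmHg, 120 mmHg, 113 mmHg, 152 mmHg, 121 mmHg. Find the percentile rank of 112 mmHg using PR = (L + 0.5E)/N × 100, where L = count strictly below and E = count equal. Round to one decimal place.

22.7

N = 11.
Strictly below 112: 2. Equal to 112: 1.
PR = (2 + 0.5·1)/11 × 100 = 22.7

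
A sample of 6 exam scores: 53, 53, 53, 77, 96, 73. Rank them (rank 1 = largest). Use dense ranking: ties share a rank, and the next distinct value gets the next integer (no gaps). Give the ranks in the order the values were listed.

Sorted (descending): 96, 77, 73, 53, 53, 53
The 3 values of 53 share dense rank 4.
Remaining distinct values take the next consecutive integers.

4, 4, 4, 2, 1, 3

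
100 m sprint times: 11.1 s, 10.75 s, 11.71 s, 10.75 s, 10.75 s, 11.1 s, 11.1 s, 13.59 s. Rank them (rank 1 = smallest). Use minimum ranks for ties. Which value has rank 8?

13.59

Sorted (ascending): 10.75, 10.75, 10.75, 11.1, 11.1, 11.1, 11.71, 13.59
The 3 values of 10.75 occupy positions 1–3 → each gets rank 1.
The 3 values of 11.1 occupy positions 4–6 → each gets rank 4.
Rank 8 → value 13.59.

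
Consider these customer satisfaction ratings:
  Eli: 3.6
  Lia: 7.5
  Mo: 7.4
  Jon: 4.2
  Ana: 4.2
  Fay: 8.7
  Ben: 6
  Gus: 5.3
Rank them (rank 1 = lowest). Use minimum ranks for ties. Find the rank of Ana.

Sorted (ascending): 3.6, 4.2, 4.2, 5.3, 6, 7.4, 7.5, 8.7
The 2 values of 4.2 occupy positions 2–3 → each gets rank 2.
Ana has value 4.2 → rank 2.

2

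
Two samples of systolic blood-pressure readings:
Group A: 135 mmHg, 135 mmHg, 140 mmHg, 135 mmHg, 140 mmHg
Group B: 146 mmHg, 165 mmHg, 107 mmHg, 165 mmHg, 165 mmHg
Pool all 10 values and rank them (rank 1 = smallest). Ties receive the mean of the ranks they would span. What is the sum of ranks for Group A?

20

Sorted (ascending): 107, 135, 135, 135, 140, 140, 146, 165, 165, 165
The 3 values of 135 occupy positions 2–4 → average rank 3.
The 2 values of 140 occupy positions 5–6 → average rank (5+6)/2 = 5.5.
The 3 values of 165 occupy positions 8–10 → average rank 9.
Group A values → pooled ranks: 135→3, 135→3, 140→5.5, 135→3, 140→5.5
Rank sum = 3 + 3 + 5.5 + 3 + 5.5 = 20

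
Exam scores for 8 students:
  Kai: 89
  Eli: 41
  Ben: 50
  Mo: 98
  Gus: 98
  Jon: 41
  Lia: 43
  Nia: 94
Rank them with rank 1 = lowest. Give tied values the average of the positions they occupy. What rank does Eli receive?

Sorted (ascending): 41, 41, 43, 50, 89, 94, 98, 98
The 2 values of 41 occupy positions 1–2 → average rank (1+2)/2 = 1.5.
The 2 values of 98 occupy positions 7–8 → average rank (7+8)/2 = 7.5.
Eli has value 41 → rank 1.5.

1.5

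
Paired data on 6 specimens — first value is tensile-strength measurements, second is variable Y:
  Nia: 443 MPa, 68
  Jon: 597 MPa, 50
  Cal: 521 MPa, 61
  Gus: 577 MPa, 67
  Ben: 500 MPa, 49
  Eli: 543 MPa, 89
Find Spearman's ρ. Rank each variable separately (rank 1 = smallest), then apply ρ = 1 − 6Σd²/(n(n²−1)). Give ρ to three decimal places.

-0.086

Ranks of variable 1: 1, 6, 3, 5, 2, 4
Ranks of variable 2: 5, 2, 3, 4, 1, 6
d = r₁ − r₂: -4, 4, 0, 1, 1, -2
d²: 16, 16, 0, 1, 1, 4; Σd² = 38
ρ = 1 − 6·38/(6·35) = 1 − 228/210 = -0.086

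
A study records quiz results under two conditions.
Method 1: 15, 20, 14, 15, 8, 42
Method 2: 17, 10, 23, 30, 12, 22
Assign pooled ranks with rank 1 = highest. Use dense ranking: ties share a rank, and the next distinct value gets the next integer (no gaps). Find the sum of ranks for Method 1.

Sorted (descending): 42, 30, 23, 22, 20, 17, 15, 15, 14, 12, 10, 8
The 2 values of 15 share dense rank 7.
Remaining distinct values take the next consecutive integers.
Method 1 values → pooled ranks: 15→7, 20→5, 14→8, 15→7, 8→11, 42→1
Rank sum = 7 + 5 + 8 + 7 + 11 + 1 = 39

39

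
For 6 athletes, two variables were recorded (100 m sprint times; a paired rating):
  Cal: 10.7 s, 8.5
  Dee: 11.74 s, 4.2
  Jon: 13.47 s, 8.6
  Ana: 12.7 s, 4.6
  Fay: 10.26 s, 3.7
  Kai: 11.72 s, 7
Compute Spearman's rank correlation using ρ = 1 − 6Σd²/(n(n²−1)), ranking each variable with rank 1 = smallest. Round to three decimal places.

Ranks of variable 1: 2, 4, 6, 5, 1, 3
Ranks of variable 2: 5, 2, 6, 3, 1, 4
d = r₁ − r₂: -3, 2, 0, 2, 0, -1
d²: 9, 4, 0, 4, 0, 1; Σd² = 18
ρ = 1 − 6·18/(6·35) = 1 − 108/210 = 0.486

0.486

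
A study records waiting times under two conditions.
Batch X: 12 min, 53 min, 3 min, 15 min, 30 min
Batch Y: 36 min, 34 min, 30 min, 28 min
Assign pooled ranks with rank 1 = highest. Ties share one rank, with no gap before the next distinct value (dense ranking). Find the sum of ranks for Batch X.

Sorted (descending): 53, 36, 34, 30, 30, 28, 15, 12, 3
The 2 values of 30 share dense rank 4.
Remaining distinct values take the next consecutive integers.
Batch X values → pooled ranks: 12→7, 53→1, 3→8, 15→6, 30→4
Rank sum = 7 + 1 + 8 + 6 + 4 = 26

26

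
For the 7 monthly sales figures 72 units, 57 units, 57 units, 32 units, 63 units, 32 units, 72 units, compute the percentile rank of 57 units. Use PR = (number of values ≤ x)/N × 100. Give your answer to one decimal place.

N = 7.
Strictly below 57: 2. Equal to 57: 2.
PR = 4/7 × 100 = 57.1

57.1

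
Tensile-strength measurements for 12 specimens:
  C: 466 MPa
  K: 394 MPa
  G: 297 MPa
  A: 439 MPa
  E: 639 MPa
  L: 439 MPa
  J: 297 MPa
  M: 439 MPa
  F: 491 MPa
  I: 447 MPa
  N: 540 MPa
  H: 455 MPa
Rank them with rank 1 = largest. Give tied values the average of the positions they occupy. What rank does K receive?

Sorted (descending): 639, 540, 491, 466, 455, 447, 439, 439, 439, 394, 297, 297
The 3 values of 439 occupy positions 7–9 → average rank 8.
The 2 values of 297 occupy positions 11–12 → average rank (11+12)/2 = 11.5.
K has value 394 MPa → rank 10.

10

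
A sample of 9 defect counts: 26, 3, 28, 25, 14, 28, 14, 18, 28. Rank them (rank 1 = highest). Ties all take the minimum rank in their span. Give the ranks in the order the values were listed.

Sorted (descending): 28, 28, 28, 26, 25, 18, 14, 14, 3
The 3 values of 28 occupy positions 1–3 → each gets rank 1.
The 2 values of 14 occupy positions 7–8 → each gets rank 7.

4, 9, 1, 5, 7, 1, 7, 6, 1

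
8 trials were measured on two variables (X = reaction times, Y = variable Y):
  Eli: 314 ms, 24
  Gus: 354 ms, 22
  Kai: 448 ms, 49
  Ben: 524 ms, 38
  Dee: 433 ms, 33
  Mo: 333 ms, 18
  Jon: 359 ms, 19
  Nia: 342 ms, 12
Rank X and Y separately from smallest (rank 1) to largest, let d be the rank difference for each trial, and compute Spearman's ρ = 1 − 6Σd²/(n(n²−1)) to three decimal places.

Ranks of variable 1: 1, 4, 7, 8, 6, 2, 5, 3
Ranks of variable 2: 5, 4, 8, 7, 6, 2, 3, 1
d = r₁ − r₂: -4, 0, -1, 1, 0, 0, 2, 2
d²: 16, 0, 1, 1, 0, 0, 4, 4; Σd² = 26
ρ = 1 − 6·26/(8·63) = 1 − 156/504 = 0.690

0.690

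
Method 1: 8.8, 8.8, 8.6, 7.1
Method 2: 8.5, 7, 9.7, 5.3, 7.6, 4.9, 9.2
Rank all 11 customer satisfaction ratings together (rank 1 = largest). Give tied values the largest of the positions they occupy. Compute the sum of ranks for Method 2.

46

Sorted (descending): 9.7, 9.2, 8.8, 8.8, 8.6, 8.5, 7.6, 7.1, 7, 5.3, 4.9
The 2 values of 8.8 occupy positions 3–4 → each gets rank 4.
Method 2 values → pooled ranks: 8.5→6, 7→9, 9.7→1, 5.3→10, 7.6→7, 4.9→11, 9.2→2
Rank sum = 6 + 9 + 1 + 10 + 7 + 11 + 2 = 46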